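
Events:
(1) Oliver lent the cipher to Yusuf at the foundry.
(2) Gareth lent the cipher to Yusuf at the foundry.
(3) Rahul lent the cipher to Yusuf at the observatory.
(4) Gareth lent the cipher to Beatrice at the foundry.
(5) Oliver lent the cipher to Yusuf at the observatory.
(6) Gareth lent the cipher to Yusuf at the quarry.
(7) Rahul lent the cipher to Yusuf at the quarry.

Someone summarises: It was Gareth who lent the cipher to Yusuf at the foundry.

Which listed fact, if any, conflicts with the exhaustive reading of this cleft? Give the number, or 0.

1

The cleft puts "Gareth" in focus and presupposes the open proposition with the cipher as thing and Yusuf as recipient and at the foundry as setting.
The exhaustive reading says no other agent fits that background.
Fact (1) shares the background but with agent = Oliver; exhaustivity is violated.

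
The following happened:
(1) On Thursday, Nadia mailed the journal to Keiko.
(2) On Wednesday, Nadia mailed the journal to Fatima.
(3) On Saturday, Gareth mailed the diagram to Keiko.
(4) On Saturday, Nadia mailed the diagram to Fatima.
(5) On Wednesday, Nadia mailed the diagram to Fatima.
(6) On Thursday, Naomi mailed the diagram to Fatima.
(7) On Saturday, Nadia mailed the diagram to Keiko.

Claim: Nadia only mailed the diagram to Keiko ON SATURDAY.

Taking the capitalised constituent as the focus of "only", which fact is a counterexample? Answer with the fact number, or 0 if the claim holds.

0

The capitals mark "on Saturday" as focus. So "only" rules out other settings, with the rest (same agent, thing, recipient (Nadia / the diagram / Keiko)) as background.
No fact matches same agent, thing, recipient (Nadia / the diagram / Keiko) with a different setting — every other fact differs on at least one backgrounded slot. So no fact refutes it.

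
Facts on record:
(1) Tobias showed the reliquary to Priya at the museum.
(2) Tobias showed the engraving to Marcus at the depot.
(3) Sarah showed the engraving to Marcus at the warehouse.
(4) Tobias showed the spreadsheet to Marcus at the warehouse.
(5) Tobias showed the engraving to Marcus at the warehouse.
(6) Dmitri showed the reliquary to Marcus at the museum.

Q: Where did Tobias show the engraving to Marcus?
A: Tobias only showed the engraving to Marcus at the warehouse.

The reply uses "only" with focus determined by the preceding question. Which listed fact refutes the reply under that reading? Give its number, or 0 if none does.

The question "Where did ...?" targets the setting, so in the reply the focus falls on "at the warehouse".
So "only" ranges over settings; the rest (agent = Tobias, thing = the engraving, recipient = Marcus) is presupposed.
Fact (2) keeps agent = Tobias, thing = the engraving, recipient = Marcus but has setting = at the depot; that refutes the reply.
(Fact (4) would refute a reading with focus on the thing — but that is not what the question asks.)

2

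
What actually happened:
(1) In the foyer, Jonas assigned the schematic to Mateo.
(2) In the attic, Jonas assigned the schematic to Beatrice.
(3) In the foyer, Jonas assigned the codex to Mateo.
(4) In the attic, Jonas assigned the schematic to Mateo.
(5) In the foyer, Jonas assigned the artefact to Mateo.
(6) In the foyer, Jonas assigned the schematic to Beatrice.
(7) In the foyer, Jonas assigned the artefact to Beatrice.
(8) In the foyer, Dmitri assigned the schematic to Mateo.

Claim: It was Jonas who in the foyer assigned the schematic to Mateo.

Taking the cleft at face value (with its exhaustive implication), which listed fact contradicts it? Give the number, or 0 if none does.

The cleft puts "Jonas" in focus and presupposes the open proposition with same thing, recipient, setting (the schematic / Mateo / in the foyer).
Exhaustivity: Jonas is the only agent satisfying that background.
Fact (8) shares the background but with agent = Dmitri; exhaustivity is violated.

8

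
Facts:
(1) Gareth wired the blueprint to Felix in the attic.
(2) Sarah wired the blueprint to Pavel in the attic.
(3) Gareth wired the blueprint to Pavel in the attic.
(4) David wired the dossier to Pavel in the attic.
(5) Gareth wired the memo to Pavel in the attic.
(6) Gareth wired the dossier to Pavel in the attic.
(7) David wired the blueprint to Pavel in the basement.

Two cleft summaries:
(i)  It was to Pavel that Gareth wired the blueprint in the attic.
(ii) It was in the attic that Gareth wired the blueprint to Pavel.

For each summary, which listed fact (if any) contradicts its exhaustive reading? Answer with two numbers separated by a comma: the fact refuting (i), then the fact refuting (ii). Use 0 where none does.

1, 0

(i): focus "Pavel". Looking for Gareth as agent and the blueprint as thing and in the attic as setting with some other recipient — fact (1) has Felix there. Refuted.
(ii): focus "in the attic". No fact shares Gareth as agent and the blueprint as thing and Pavel as recipient with a different setting. 0.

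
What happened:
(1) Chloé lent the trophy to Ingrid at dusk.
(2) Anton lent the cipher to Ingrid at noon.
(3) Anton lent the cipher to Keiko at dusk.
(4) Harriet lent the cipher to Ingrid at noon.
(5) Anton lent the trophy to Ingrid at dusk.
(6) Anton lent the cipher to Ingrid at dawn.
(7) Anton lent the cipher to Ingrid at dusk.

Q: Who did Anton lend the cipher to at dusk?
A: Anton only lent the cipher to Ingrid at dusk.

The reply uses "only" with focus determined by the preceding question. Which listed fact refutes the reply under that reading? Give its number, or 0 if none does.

3

The question "Who did ... to ...?" targets the recipient, so in the reply the focus falls on "Ingrid".
"Only" then excludes alternative recipients while the background — agent = Anton, thing = the cipher, setting = at dusk — is held fixed.
Fact (3) keeps agent = Anton, thing = the cipher, setting = at dusk but has recipient = Keiko; that refutes the reply.
(Fact (5) would refute a reading with focus on the thing — but that is not what the question asks.)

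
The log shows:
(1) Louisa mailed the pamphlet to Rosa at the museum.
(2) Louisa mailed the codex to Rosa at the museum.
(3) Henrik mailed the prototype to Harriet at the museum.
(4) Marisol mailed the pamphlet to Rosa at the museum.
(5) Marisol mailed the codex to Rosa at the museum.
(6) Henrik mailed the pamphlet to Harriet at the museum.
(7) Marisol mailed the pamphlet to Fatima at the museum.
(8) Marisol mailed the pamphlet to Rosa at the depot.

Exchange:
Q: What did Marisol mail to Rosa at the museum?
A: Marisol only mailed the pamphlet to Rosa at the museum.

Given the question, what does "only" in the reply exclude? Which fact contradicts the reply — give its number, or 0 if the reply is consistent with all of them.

5

The question "What did ...?" targets the thing, so in the reply the focus falls on "the pamphlet".
"Only" then excludes alternative things while the background — same agent, recipient, setting (Marisol / Rosa / at the museum) — is held fixed.
Fact (5) shares the background with a different thing (the codex) — counterexample.
(Fact (7) would refute a reading with focus on the recipient — but that is not what the question asks.)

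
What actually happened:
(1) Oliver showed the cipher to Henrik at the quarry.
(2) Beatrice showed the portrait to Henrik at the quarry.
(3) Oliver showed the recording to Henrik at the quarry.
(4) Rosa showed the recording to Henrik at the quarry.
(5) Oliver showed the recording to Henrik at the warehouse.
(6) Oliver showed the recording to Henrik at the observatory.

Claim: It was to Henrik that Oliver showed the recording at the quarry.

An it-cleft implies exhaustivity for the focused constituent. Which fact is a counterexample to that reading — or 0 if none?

0

Focus of the cleft: "Henrik" (the recipient). Presupposed background: agent = Oliver, thing = the recording, setting = at the quarry.
Exhaustivity: Henrik is the only recipient satisfying that background.
No listed fact matches the background with a different recipient. Exhaustivity holds.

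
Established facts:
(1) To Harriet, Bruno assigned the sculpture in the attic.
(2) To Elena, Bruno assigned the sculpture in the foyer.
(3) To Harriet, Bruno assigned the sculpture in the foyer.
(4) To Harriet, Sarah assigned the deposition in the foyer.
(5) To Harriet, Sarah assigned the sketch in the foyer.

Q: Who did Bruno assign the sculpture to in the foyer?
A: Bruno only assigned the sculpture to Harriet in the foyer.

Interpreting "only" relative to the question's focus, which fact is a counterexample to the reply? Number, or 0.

The question "Who did ... to ...?" targets the recipient, so in the reply the focus falls on "Harriet".
So "only" ranges over recipients; the rest (same agent, thing, setting (Bruno / the sculpture / in the foyer)) is presupposed.
Fact (2) keeps same agent, thing, setting (Bruno / the sculpture / in the foyer) but has recipient = Elena; that refutes the reply.
(Fact (1) would refute a reading with focus on the setting — but that is not what the question asks.)

2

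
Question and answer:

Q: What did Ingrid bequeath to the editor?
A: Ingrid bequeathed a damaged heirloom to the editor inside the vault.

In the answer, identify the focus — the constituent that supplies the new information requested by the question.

The wh-word "what" asks about the direct object.
In the answer, "Ingrid" and "to the editor" are given — repeated from the question.
"inside the vault" is also new, but it specifies the location, which is not what the question asks about — so it is not the focus.
The constituent filling the direct object gap is "a damaged heirloom"; that is the focus.

a damaged heirloom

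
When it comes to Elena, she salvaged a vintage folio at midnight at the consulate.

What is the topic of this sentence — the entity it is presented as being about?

Elena

The construction explicitly marks "Elena" as what the sentence is about — the topic.
The remainder of the clause is the comment (what is said about the topic).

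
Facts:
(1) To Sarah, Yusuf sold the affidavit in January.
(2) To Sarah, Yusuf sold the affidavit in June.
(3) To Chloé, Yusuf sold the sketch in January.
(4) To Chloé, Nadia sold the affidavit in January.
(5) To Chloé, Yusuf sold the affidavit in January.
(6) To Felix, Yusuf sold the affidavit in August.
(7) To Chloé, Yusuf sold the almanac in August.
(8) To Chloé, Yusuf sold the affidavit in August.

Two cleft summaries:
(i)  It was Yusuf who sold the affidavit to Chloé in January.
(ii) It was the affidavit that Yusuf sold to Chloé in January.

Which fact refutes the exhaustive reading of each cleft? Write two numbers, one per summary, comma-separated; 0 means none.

4, 3

(i): focus "Yusuf". Looking for same thing, recipient, setting (the affidavit / Chloé / in January) with some other agent — fact (4) has Nadia there. Refuted.
(ii): focus "the affidavit". Looking for same agent, recipient, setting (Yusuf / Chloé / in January) with some other thing — fact (3) has the sketch there. Refuted.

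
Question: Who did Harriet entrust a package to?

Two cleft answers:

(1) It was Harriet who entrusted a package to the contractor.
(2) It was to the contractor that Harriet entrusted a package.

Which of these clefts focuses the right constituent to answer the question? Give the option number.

2

The question word "who" targets the recipient.
Option (1) clefts "Harriet" — the subject (agent), not what was asked.
Option (2) clefts "to the contractor" — that matches what the question asks about.
So the congruent reply is (2).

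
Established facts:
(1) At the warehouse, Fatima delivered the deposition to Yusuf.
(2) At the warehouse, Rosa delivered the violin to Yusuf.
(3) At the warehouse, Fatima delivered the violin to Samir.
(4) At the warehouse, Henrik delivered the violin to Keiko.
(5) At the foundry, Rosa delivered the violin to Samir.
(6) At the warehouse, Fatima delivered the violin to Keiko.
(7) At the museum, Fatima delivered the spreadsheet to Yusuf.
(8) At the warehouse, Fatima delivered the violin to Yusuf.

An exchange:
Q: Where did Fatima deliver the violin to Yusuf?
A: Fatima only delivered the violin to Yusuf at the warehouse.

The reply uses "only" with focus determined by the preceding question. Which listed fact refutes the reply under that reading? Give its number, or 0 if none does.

Answering "Where did ...?" puts focus on the setting — here, "at the warehouse".
"Only" then excludes alternative settings while the background — Fatima as agent and the violin as thing and Yusuf as recipient — is held fixed.
No fact keeps Fatima as agent and the violin as thing and Yusuf as recipient while changing the setting; every other fact differs on something backgrounded. The reply stands.
(Fact (3) would refute a reading with focus on the recipient — but that is not what the question asks.)

0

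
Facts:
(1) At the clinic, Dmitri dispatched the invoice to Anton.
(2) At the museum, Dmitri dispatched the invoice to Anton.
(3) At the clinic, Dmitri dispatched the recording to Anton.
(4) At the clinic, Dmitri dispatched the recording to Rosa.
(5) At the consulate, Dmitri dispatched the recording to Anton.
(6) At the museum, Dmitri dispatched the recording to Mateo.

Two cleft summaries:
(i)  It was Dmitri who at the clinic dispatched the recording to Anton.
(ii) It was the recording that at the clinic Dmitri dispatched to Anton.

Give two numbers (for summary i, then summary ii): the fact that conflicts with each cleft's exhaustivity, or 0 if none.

(i): focus "Dmitri". No fact shares the recording as thing and Anton as recipient and at the clinic as setting with a different agent. 0.
(ii): focus "the recording". Looking for Dmitri as agent and Anton as recipient and at the clinic as setting with some other thing — fact (1) has the invoice there. Refuted.

0, 1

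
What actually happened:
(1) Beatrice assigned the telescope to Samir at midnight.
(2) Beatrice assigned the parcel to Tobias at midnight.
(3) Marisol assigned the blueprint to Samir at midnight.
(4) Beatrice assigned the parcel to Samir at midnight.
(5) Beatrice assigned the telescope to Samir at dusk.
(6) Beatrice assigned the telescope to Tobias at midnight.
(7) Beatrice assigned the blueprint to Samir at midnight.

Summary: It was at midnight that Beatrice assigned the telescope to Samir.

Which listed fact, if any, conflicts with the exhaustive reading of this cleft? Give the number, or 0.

5

The cleft puts "at midnight" in focus and presupposes the open proposition with agent = Beatrice, thing = the telescope, recipient = Samir.
Exhaustivity: at midnight is the only setting satisfying that background.
But fact (5) also has agent = Beatrice, thing = the telescope, recipient = Samir, with setting = at dusk — so the exhaustive reading fails.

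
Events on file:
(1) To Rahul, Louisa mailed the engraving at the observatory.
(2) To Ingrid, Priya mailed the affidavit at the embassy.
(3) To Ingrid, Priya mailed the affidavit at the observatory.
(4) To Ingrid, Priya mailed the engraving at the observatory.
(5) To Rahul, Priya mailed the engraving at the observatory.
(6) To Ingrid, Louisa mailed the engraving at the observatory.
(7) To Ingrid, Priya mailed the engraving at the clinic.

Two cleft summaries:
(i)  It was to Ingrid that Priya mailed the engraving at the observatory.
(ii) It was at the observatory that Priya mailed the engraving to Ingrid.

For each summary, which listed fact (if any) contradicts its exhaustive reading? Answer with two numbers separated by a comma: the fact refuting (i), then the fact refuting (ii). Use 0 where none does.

(i): focus "Ingrid". Looking for same agent, thing, setting (Priya / the engraving / at the observatory) with some other recipient — fact (5) has Rahul there. Refuted.
(ii): focus "at the observatory". Looking for same agent, thing, recipient (Priya / the engraving / Ingrid) with some other setting — fact (7) has at the clinic there. Refuted.

5, 7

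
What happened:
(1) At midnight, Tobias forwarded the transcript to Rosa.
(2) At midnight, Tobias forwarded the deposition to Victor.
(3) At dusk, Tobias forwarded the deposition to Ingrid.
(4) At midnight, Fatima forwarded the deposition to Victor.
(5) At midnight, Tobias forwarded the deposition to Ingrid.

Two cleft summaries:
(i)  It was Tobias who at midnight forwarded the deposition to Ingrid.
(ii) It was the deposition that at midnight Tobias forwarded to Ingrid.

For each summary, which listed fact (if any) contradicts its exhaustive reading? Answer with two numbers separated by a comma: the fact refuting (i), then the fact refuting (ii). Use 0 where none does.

0, 0

Summary (i) focuses "Tobias" (the agent); background thing = the deposition, recipient = Ingrid, setting = at midnight. No fact matches that background with a different agent, so 0.
Summary (ii) focuses "the deposition" (the thing); background agent = Tobias, recipient = Ingrid, setting = at midnight. No fact matches that background with a different thing, so 0.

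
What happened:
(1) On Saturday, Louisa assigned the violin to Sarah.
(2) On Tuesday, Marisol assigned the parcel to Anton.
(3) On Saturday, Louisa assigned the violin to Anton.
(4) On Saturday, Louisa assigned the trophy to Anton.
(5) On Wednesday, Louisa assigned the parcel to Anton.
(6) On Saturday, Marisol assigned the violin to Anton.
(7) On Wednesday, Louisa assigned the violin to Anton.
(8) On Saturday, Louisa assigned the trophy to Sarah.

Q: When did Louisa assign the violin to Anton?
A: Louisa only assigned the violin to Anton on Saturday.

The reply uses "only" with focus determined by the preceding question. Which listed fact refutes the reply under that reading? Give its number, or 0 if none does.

Answering "When did ...?" puts focus on the setting — here, "on Saturday".
So "only" ranges over settings; the rest (same agent, thing, recipient (Louisa / the violin / Anton)) is presupposed.
Fact (7) keeps same agent, thing, recipient (Louisa / the violin / Anton) but has setting = on Wednesday; that refutes the reply.
(Fact (1) would refute a reading with focus on the recipient — but that is not what the question asks.)

7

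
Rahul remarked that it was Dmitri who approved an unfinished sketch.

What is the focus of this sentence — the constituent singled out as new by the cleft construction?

Dmitri

In an it-cleft "It was X that/who ...", the clefted constituent X is the focus; the that/who-clause expresses the presupposed open proposition.
Here the focus is "Dmitri". The backgrounded (presupposed) material includes "an unfinished sketch".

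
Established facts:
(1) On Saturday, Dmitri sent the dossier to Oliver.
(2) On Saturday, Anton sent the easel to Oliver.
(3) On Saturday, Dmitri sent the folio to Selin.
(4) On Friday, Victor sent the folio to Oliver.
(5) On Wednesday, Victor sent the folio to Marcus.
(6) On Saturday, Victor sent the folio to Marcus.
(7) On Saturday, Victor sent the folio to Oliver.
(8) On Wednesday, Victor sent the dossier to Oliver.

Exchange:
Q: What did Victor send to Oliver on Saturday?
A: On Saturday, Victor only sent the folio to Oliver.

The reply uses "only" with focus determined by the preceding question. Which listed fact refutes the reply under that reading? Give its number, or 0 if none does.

Answering "What did ...?" puts focus on the thing — here, "the folio".
"Only" then excludes alternative things while the background — agent = Victor, recipient = Oliver, setting = on Saturday — is held fixed.
No listed fact shares that background with another thing. Nothing contradicts the reply.
(Fact (6) would refute a reading with focus on the recipient — but that is not what the question asks.)

0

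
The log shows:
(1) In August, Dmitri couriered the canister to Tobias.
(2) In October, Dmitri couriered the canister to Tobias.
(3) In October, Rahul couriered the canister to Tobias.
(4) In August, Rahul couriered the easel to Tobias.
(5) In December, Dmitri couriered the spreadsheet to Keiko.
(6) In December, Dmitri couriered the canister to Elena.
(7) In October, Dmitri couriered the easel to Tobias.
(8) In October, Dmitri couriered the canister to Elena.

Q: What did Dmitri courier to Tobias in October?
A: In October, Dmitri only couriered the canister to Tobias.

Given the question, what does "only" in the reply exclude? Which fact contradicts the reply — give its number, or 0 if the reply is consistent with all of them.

7

The question "What did ...?" targets the thing, so in the reply the focus falls on "the canister".
"Only" then excludes alternative things while the background — Dmitri as agent and Tobias as recipient and in October as setting — is held fixed.
Fact (7) shares the background with a different thing (the easel) — counterexample.
(Fact (1) would refute a reading with focus on the setting — but that is not what the question asks.)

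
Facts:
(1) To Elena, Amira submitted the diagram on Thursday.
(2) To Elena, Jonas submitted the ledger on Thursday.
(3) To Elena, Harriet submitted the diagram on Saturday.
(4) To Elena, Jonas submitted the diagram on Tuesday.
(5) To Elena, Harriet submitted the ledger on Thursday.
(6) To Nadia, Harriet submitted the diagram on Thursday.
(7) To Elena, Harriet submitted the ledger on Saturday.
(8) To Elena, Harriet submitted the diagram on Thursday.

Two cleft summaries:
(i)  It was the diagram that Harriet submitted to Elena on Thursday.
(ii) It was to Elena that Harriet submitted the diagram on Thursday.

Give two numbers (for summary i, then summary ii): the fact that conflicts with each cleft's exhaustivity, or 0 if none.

5, 6

Summary (i) focuses "the diagram" (the thing); background same agent, recipient, setting (Harriet / Elena / on Thursday). Fact (5) matches that background with thing = the ledger — refutes (i).
Summary (ii) focuses "Elena" (the recipient); background same agent, thing, setting (Harriet / the diagram / on Thursday). Fact (6) matches that background with recipient = Nadia — refutes (ii).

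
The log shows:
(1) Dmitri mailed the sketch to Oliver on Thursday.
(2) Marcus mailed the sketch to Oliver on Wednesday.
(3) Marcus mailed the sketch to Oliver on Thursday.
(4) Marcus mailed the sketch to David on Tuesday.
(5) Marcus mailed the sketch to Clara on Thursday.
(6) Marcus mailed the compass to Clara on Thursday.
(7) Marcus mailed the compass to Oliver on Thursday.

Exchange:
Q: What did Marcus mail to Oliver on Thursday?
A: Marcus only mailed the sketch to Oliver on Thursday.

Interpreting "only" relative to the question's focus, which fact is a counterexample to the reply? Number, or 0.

Answering "What did ...?" puts focus on the thing — here, "the sketch".
"Only" then excludes alternative things while the background — agent = Marcus, recipient = Oliver, setting = on Thursday — is held fixed.
Fact (7) shares the background with a different thing (the compass) — counterexample.
(Fact (5) would refute a reading with focus on the recipient — but that is not what the question asks.)

7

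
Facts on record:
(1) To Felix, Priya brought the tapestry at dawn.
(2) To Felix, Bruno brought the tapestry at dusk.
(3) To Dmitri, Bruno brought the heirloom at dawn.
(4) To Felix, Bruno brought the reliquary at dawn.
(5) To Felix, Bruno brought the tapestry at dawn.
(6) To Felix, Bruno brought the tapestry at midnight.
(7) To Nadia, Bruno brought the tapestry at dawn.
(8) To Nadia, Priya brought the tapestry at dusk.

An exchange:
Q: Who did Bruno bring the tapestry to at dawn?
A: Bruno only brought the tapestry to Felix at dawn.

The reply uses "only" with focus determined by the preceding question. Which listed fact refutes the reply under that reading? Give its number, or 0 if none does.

7

The question "Who did ... to ...?" targets the recipient, so in the reply the focus falls on "Felix".
"Only" then excludes alternative recipients while the background — Bruno as agent and the tapestry as thing and at dawn as setting — is held fixed.
Fact (7) keeps Bruno as agent and the tapestry as thing and at dawn as setting but has recipient = Nadia; that refutes the reply.
(Fact (4) would refute a reading with focus on the thing — but that is not what the question asks.)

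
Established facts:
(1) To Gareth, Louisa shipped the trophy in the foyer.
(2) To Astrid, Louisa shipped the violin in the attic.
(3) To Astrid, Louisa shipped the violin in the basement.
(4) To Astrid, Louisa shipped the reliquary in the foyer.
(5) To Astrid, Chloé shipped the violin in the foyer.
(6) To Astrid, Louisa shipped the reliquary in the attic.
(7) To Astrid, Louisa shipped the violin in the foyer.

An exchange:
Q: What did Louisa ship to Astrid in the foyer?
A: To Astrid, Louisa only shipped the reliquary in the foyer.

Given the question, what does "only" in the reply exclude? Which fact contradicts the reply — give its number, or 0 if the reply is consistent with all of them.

The question "What did ...?" targets the thing, so in the reply the focus falls on "the reliquary".
"Only" then excludes alternative things while the background — agent = Louisa, recipient = Astrid, setting = in the foyer — is held fixed.
Fact (7) shares the background with a different thing (the violin) — counterexample.
(Fact (6) would refute a reading with focus on the setting — but that is not what the question asks.)

7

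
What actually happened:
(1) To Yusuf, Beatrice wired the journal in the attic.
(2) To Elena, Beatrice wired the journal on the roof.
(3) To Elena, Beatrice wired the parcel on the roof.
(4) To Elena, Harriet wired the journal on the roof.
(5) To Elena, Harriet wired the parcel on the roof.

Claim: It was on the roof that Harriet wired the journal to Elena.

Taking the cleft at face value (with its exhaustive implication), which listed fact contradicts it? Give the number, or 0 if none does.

Focus of the cleft: "on the roof" (the setting). Presupposed background: agent = Harriet, thing = the journal, recipient = Elena.
Exhaustivity: on the roof is the only setting satisfying that background.
Every other fact differs from the presupposition on some backgrounded slot, so none challenges the exhaustivity.

0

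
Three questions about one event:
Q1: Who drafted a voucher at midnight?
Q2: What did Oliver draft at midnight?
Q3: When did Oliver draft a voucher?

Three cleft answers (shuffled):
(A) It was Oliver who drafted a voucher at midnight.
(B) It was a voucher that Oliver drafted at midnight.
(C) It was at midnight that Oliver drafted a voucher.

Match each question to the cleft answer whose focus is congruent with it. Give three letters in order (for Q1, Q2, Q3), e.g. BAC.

ABC

Q1 asks about the subject (agent); cleft (A) focuses "Oliver", which is the subject (agent) — so Q1 → A.
Q2 asks about the direct object; cleft (B) focuses "a voucher", which is the direct object — so Q2 → B.
Q3 asks about the time; cleft (C) focuses "at midnight", which is the time — so Q3 → C.
Mapping: Q1→A, Q2→B, Q3→C.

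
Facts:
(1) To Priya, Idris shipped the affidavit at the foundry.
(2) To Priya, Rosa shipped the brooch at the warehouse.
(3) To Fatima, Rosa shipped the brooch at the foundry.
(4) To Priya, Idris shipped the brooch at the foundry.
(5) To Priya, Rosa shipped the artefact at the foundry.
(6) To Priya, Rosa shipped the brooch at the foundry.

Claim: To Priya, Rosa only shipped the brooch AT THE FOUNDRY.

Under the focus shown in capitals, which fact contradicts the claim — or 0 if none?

The capitals mark "at the foundry" as focus. So "only" rules out other settings, with the rest (Rosa as agent and the brooch as thing and Priya as recipient) as background.
Fact (2) shares the background but differs in setting (at the warehouse) — a counterexample.

2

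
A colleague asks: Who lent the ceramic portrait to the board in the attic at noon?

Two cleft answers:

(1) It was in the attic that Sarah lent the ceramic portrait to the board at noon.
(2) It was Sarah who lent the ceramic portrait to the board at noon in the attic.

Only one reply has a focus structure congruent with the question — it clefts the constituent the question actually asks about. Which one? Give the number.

The question word "who" targets the subject (agent).
Option (1) clefts "in the attic" — the location, not what was asked.
Option (2) clefts "Sarah" — that matches what the question asks about.
So the congruent reply is (2).

2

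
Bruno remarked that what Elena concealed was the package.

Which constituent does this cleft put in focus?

the package

In a pseudo-cleft "What ... was X", the post-copular constituent X is the focus.
Here the focus is "the package". The backgrounded (presupposed) material includes "Elena".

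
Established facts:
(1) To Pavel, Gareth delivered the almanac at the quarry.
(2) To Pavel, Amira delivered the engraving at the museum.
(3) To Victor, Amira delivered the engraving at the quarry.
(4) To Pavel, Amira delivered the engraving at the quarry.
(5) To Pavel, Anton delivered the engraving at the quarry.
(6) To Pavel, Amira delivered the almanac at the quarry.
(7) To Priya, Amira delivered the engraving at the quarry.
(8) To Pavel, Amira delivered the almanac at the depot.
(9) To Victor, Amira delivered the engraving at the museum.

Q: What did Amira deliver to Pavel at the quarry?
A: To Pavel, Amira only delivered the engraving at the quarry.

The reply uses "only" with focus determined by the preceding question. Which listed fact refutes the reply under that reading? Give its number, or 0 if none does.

Answering "What did ...?" puts focus on the thing — here, "the engraving".
"Only" then excludes alternative things while the background — agent = Amira, recipient = Pavel, setting = at the quarry — is held fixed.
Fact (6) shares the background with a different thing (the almanac) — counterexample.
(Fact (2) would refute a reading with focus on the setting — but that is not what the question asks.)

6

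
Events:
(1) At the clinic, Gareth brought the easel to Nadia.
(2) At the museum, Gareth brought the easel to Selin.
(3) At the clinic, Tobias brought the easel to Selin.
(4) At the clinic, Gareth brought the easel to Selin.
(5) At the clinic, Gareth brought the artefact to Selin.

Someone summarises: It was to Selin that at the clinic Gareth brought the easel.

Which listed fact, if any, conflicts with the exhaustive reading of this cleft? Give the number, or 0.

Focus of the cleft: "Selin" (the recipient). Presupposed background: agent = Gareth, thing = the easel, setting = at the clinic.
Exhaustivity: Selin is the only recipient satisfying that background.
But fact (1) also has agent = Gareth, thing = the easel, setting = at the clinic, with recipient = Nadia — so the exhaustive reading fails.

1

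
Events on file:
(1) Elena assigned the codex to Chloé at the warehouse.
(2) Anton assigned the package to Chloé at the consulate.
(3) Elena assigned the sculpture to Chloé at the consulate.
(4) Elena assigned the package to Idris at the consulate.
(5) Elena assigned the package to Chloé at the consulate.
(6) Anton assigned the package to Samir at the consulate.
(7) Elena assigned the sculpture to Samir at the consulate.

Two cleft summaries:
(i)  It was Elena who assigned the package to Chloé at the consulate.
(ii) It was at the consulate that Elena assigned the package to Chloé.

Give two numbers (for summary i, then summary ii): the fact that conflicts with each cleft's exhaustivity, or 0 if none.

Summary (i) focuses "Elena" (the agent); background the package as thing and Chloé as recipient and at the consulate as setting. Fact (2) matches that background with agent = Anton — refutes (i).
Summary (ii) focuses "at the consulate" (the setting); background Elena as agent and the package as thing and Chloé as recipient. No fact matches that background with a different setting, so 0.

2, 0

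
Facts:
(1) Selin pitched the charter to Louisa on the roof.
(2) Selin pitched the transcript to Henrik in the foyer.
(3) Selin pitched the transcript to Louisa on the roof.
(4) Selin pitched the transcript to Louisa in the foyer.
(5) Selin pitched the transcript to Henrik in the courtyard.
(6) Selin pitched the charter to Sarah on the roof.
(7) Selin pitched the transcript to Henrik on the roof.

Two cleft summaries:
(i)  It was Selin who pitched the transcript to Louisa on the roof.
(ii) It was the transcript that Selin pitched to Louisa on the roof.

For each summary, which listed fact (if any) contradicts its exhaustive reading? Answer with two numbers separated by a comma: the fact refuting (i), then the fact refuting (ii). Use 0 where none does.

0, 1

Summary (i) focuses "Selin" (the agent); background the transcript as thing and Louisa as recipient and on the roof as setting. No fact matches that background with a different agent, so 0.
Summary (ii) focuses "the transcript" (the thing); background Selin as agent and Louisa as recipient and on the roof as setting. Fact (1) matches that background with thing = the charter — refutes (ii).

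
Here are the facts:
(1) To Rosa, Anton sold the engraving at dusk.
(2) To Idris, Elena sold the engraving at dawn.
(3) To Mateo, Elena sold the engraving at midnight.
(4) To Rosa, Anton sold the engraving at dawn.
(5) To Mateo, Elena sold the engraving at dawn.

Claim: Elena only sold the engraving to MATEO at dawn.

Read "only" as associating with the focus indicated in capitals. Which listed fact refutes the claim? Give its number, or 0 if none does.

2

The capitals mark "Mateo" as focus. So "only" rules out other recipients, with the rest (Elena as agent and the engraving as thing and at dawn as setting) as background.
Fact (2) shares the background but differs in recipient (Idris) — a counterexample.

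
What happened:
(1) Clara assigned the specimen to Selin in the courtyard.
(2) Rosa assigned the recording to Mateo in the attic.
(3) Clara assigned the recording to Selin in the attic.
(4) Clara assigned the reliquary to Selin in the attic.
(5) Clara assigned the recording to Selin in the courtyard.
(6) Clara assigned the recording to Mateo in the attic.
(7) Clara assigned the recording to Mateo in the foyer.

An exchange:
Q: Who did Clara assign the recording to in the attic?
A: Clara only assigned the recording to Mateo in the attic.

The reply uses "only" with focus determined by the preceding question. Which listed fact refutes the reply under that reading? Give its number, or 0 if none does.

3

The question "Who did ... to ...?" targets the recipient, so in the reply the focus falls on "Mateo".
So "only" ranges over recipients; the rest (Clara as agent and the recording as thing and in the attic as setting) is presupposed.
Fact (3) shares the background with a different recipient (Selin) — counterexample.
(Fact (7) would refute a reading with focus on the setting — but that is not what the question asks.)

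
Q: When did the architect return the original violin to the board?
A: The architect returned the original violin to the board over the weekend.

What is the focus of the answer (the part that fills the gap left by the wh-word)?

over the weekend

The wh-word "when" asks about the time.
In the answer, "the architect", "the original violin" and "to the board" are given — repeated from the question.
The constituent filling the time gap is "over the weekend"; that is the focus and would carry nuclear stress.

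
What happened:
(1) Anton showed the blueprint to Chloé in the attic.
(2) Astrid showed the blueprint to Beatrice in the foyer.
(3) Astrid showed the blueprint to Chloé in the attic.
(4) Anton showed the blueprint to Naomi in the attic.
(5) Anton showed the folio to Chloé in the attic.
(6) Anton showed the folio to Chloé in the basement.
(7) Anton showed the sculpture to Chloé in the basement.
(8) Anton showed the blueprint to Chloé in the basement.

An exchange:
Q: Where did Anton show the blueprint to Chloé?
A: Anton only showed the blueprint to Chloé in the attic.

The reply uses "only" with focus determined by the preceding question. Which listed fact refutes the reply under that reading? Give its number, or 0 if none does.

Answering "Where did ...?" puts focus on the setting — here, "in the attic".
"Only" then excludes alternative settings while the background — agent = Anton, thing = the blueprint, recipient = Chloé — is held fixed.
Fact (8) shares the background with a different setting (in the basement) — counterexample.
(Fact (5) would refute a reading with focus on the thing — but that is not what the question asks.)

8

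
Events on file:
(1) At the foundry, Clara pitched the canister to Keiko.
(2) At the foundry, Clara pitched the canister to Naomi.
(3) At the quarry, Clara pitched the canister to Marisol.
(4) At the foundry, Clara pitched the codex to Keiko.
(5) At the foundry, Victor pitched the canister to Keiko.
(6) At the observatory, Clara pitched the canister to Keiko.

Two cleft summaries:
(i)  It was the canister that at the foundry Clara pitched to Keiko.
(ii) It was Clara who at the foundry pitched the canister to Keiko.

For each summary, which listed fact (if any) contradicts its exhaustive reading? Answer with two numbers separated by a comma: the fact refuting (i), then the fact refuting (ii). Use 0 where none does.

4, 5

(i): focus "the canister". Looking for agent = Clara, recipient = Keiko, setting = at the foundry with some other thing — fact (4) has the codex there. Refuted.
(ii): focus "Clara". Looking for thing = the canister, recipient = Keiko, setting = at the foundry with some other agent — fact (5) has Victor there. Refuted.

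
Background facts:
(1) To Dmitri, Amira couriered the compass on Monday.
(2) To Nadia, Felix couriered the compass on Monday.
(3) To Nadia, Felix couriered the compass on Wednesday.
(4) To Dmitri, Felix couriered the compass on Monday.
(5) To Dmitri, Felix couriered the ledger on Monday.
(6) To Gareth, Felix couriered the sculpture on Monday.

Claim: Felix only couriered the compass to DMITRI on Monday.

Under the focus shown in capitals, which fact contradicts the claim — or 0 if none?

2

The capitals mark "Dmitri" as focus. So "only" rules out other recipients, with the rest (same agent, thing, setting (Felix / the compass / on Monday)) as background.
Fact (2) matches on same agent, thing, setting (Felix / the compass / on Monday), but has recipient = Nadia instead. That refutes the claim.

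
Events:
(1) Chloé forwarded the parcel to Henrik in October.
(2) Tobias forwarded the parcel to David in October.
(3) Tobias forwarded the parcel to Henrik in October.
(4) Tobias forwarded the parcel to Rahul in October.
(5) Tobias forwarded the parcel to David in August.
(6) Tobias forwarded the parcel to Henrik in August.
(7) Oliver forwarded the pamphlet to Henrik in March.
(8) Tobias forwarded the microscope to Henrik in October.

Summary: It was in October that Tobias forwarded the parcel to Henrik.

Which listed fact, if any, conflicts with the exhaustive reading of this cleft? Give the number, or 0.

Focus of the cleft: "in October" (the setting). Presupposed background: Tobias as agent and the parcel as thing and Henrik as recipient.
Exhaustivity: in October is the only setting satisfying that background.
Fact (6) shares the background but with setting = in August; exhaustivity is violated.

6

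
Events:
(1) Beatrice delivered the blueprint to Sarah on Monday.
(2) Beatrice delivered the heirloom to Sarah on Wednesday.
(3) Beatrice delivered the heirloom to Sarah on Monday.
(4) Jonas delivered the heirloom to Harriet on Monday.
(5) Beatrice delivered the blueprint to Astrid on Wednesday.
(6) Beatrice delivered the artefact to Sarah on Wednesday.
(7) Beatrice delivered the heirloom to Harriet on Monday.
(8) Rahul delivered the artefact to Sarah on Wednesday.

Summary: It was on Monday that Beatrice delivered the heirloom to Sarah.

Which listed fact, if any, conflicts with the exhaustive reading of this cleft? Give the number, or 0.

The cleft puts "on Monday" in focus and presupposes the open proposition with Beatrice as agent and the heirloom as thing and Sarah as recipient.
The exhaustive reading says no other setting fits that background.
Fact (2) shares the background but with setting = on Wednesday; exhaustivity is violated.

2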